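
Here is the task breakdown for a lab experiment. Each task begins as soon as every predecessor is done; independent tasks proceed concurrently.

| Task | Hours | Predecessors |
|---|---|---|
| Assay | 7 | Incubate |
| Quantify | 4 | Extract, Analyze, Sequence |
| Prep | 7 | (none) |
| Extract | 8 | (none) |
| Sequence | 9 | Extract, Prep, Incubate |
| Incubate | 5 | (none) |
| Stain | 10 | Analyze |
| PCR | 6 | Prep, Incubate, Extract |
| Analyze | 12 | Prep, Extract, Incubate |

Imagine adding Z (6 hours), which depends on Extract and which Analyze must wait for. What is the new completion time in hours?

Originally the job takes 30 hours.
With Z inserted, Analyze now waits for max(Prep, Extract, Incubate, Z).
New critical path: Extract→Z→Analyze→Stain = 8+6+12+10 = 36 ⇒ 36 hours.

36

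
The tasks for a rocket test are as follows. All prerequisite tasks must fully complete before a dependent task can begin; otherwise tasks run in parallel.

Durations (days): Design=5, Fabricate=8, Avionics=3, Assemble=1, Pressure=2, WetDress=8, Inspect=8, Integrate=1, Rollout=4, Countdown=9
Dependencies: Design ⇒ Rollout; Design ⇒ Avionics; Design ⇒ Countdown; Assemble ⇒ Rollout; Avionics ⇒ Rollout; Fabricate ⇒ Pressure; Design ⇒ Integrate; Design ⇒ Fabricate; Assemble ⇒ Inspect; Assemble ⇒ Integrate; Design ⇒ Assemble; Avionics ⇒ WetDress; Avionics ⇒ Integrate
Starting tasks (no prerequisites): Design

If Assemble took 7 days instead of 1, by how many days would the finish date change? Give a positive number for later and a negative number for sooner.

Critical path before the change: Design→Avionics→WetDress = 5+3+8 = 16 giving 16 days.
Assemble has 2 days of float (longest path through it is 14).
New critical path: Design→Assemble→Inspect = 5+7+8 = 20 ⇒ 20 days.
Change in finish: 20 − 16 = +4 days.

4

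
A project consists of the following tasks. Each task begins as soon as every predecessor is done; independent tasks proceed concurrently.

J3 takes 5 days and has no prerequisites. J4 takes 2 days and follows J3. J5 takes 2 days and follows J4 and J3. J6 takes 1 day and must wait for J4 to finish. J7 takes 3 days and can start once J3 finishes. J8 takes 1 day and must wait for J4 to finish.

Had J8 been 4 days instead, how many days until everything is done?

11

Critical path before the change: J3→J4→J5 = 5+2+2 = 9 giving 9 days.
J8 has 1 day of float (longest path through it is 8).
New critical path: J3→J4→J8 = 5+2+4 = 11 ⇒ 11 days.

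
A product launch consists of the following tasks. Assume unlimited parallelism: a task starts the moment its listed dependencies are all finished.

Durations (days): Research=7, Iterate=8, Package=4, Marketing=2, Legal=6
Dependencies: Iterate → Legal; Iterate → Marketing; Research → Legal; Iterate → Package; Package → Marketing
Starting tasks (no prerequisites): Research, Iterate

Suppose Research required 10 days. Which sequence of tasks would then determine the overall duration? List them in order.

As given, the longest chain is Iterate→Package→Marketing = 8+4+2 = 14, so the finish is 14 days.
Research has 1 day of float (longest path through it is 13).
Now Research→Legal = 10+6 = 16 is longest, so the finish becomes 16 days.

Research, Legal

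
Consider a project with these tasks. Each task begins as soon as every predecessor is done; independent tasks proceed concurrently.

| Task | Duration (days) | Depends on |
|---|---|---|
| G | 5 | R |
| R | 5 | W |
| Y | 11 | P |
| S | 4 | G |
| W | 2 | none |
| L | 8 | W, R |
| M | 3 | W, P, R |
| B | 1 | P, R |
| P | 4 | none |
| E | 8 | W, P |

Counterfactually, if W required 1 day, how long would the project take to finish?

15

Critical path before the change: W→R→G→S = 2+5+5+4 = 16 giving 16 days.
W lies on that path, so at 1 day the path becomes 15 days.
The binding chain switches to P→Y = 4+11 = 15; finish 15 days.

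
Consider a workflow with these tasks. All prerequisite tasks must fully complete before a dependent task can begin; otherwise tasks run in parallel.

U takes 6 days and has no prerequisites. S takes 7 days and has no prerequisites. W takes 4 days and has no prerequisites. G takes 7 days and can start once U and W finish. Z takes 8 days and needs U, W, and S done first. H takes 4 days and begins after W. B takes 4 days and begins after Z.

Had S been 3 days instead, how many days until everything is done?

As given, the longest chain is S→Z→B = 7+8+4 = 19, so the finish is 19 days.
S is on the critical path; changing it to 3 makes that path 15 days.
New critical path: U→Z→B = 6+8+4 = 18 ⇒ 18 days.

18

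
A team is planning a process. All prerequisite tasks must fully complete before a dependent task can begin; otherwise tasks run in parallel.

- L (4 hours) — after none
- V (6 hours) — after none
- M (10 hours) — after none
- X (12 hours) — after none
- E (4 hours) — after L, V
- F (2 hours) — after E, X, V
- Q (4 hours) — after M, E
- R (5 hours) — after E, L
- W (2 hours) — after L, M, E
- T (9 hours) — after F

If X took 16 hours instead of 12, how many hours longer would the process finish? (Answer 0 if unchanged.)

4

Actual critical path: X→F→T = 12+2+9 = 23 ⇒ 23 hours.
X lies on that path, so at 16 hours the path becomes 27 hours.
No other chain overtakes it, so the finish is 27 hours.
Change in finish: 27 − 23 = +4 hours.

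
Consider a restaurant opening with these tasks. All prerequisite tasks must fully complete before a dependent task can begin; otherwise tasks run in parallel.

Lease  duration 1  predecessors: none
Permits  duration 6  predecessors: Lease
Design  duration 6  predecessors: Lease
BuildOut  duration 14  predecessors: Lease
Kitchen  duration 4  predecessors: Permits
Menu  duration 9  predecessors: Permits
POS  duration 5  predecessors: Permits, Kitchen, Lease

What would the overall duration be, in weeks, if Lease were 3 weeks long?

18

As given, the longest chain is Lease→Permits→Kitchen→POS = 1+6+4+5 = 16, so the finish is 16 weeks.
Lease is on the critical path; changing it to 3 makes that path 18 weeks.
The critical path is still Lease→Permits→Kitchen→POS; finish is now 18 weeks.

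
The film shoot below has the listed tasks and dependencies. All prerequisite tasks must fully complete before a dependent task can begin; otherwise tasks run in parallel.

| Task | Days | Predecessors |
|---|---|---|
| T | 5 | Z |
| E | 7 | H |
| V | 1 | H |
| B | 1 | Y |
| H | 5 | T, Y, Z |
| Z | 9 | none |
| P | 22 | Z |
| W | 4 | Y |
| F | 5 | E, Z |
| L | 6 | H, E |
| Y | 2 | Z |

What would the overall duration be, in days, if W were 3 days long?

Baseline: Z→T→H→E→L = 9+5+5+7+6 = 32 → 32 days.
W has 17 days of float (longest path through it is 15).
That remains the longest chain; total 32 days.

32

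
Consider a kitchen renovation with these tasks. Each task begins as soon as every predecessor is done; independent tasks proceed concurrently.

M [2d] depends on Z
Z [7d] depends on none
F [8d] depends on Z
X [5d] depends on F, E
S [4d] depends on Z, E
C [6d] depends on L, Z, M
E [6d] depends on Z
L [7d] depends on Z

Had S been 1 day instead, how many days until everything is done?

The binding path is Z→L→C = 7+7+6 = 20; finish at 20 days.
S has 3 days of float (longest path through it is 17).
The critical path is still Z→L→C; finish is now 20 days.

20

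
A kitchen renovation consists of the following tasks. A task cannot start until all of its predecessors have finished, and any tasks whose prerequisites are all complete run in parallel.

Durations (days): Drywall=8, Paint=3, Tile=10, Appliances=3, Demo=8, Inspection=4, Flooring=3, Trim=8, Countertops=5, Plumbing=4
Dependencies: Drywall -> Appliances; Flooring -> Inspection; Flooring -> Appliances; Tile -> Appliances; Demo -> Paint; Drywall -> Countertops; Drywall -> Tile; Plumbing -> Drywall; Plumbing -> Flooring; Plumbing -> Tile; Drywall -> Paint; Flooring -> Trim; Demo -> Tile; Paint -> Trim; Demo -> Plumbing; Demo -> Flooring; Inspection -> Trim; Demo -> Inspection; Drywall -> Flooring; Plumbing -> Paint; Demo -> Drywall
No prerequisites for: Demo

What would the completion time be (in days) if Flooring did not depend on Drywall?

With the dependency in place, Demo→Plumbing→Drywall→Flooring→Inspection→Trim = 8+4+8+3+4+8 = 35 sets the finish at 35 days.
Without Drywall→Flooring, Flooring's earliest start moves from 20 to 12.
After: Demo→Plumbing→Drywall→Tile→Appliances = 8+4+8+10+3 = 33 → 33 days.

33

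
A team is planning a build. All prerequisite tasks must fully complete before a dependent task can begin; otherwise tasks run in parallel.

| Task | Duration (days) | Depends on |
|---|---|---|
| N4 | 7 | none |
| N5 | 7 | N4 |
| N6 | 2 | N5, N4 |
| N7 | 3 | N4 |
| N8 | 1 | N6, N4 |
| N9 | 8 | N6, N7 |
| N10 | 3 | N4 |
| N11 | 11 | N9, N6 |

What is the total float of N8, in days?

18

Critical path: N4→N5→N6→N9→N11 = 7+7+2+8+11 = 35, so the finish is 35 days.
N8 finishes as early as 17 and must finish by 35.
Float = 35 − 17 = 18.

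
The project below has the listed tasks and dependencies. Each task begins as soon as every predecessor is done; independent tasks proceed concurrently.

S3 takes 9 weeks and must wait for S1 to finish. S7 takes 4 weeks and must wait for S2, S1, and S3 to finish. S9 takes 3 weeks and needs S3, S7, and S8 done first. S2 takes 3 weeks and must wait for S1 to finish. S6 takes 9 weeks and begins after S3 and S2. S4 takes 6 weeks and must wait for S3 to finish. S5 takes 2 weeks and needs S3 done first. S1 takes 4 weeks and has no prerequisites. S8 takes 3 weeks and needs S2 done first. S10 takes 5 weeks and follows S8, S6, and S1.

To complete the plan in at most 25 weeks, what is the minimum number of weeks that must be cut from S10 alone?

2

Current finish: 27 weeks; target: 25.
S10 is on every critical path, so each week cut from S10 cuts the finish by one (this holds down to a finish of 23).
Need 27 − 25 = 2 weeks off S10 → S10 becomes 3 weeks, finish becomes 25.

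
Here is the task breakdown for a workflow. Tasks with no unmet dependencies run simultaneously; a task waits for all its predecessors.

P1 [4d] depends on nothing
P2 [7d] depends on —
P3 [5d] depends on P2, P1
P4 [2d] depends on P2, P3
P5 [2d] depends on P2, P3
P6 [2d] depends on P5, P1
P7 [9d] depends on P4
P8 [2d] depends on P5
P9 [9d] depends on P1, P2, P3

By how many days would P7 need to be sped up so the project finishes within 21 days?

2

Current finish: 23 days; target: 21.
P7 is on every critical path, so each day cut from P7 cuts the finish by one (this holds down to a finish of 21).
Need 23 − 21 = 2 days off P7 → P7 becomes 7 days, finish becomes 21.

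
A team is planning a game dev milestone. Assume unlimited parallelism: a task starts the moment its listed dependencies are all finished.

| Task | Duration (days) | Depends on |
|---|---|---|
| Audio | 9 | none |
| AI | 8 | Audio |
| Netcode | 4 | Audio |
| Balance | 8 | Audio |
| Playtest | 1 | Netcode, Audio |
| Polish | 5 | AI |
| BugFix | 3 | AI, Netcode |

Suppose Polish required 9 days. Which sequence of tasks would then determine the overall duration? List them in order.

Audio, AI, Polish

Actual critical path: Audio→AI→Polish = 9+8+5 = 22 ⇒ 22 days.
Polish is on the critical path; changing it to 9 makes that path 26 days.
The critical path is still Audio→AI→Polish; finish is now 26 days.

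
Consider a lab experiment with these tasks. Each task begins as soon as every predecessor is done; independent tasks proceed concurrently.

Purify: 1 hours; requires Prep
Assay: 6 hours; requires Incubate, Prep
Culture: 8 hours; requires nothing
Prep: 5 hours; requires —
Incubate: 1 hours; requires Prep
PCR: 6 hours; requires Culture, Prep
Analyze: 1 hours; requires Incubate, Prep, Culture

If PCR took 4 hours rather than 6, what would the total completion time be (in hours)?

Actual critical path: Culture→PCR = 8+6 = 14 ⇒ 14 hours.
PCR lies on that path, so at 4 hours the path becomes 12 hours.
Now Prep→Incubate→Assay = 5+1+6 = 12 is longest, so the finish becomes 12 hours.

12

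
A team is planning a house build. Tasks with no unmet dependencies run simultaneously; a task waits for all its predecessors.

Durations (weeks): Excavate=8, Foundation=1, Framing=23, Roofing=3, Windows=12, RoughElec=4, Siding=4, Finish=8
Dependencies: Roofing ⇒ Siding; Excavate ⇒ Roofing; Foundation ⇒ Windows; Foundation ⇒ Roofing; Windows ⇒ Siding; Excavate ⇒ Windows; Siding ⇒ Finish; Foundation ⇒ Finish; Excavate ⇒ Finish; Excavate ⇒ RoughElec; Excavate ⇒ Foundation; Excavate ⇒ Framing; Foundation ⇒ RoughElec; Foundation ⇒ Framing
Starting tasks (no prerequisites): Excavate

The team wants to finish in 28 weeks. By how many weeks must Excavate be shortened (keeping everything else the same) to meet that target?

Current finish: 33 weeks; target: 28.
Excavate is on every critical path, so each week cut from Excavate cuts the finish by one (this holds down to a finish of 26).
Need 33 − 28 = 5 weeks off Excavate → Excavate becomes 3 weeks, finish becomes 28.

5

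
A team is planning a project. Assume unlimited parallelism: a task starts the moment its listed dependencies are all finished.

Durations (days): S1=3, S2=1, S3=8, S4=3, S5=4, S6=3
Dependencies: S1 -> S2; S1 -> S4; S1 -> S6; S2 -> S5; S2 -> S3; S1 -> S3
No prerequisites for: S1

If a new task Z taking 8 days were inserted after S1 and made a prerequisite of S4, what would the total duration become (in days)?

14

Originally the project takes 12 days.
With Z inserted, S4 now waits for max(S1, Z).
New critical path: S1→Z→S4 = 3+8+3 = 14 ⇒ 14 days.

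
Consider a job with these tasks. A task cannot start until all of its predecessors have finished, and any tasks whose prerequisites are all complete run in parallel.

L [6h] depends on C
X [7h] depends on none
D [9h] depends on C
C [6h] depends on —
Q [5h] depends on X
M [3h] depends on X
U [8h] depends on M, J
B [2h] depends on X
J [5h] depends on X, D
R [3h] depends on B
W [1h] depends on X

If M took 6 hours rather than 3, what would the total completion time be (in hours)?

The binding path is C→D→J→U = 6+9+5+8 = 28; finish at 28 hours.
The longest path through M is only 18 hours, so M has float 10.
That remains the longest chain; total 28 hours.

28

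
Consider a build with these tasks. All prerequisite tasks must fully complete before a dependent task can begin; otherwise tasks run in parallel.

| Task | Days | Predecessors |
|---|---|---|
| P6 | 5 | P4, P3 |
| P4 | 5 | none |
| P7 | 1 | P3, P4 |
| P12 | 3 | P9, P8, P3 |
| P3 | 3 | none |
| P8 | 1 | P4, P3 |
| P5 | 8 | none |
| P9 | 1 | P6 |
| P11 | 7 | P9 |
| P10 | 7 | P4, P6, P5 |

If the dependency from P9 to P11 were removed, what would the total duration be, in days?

Original critical path: P4→P6→P9→P11 = 5+5+1+7 = 18 ⇒ 18 days.
Without P9→P11, P11's earliest start moves from 11 to 0.
New critical path: P4→P6→P10 = 5+5+7 = 17 ⇒ 17 days.

17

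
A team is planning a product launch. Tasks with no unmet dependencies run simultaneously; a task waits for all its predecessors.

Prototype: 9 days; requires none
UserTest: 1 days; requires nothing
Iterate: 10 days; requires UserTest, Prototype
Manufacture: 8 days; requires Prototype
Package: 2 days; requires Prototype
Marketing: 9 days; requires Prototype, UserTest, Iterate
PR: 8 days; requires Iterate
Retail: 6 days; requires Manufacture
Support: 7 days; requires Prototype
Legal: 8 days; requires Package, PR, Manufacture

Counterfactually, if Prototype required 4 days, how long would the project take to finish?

30

The binding path is Prototype→Iterate→PR→Legal = 9+10+8+8 = 35; finish at 35 days.
Prototype lies on that path, so at 4 days the path becomes 30 days.
That remains the longest chain; total 30 days.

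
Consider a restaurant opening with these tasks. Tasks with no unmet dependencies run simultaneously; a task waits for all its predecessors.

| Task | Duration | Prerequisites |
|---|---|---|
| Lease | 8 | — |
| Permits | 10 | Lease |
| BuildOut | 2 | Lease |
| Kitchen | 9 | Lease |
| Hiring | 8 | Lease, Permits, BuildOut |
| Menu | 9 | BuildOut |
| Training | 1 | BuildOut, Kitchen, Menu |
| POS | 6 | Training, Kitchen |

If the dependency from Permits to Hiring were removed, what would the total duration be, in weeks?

Original critical path: Lease→Permits→Hiring = 8+10+8 = 26 ⇒ 26 weeks.
Without Permits→Hiring, Hiring's earliest start moves from 18 to 10.
The longest chain is now Lease→BuildOut→Menu→Training→POS = 8+2+9+1+6 = 26, so the job takes 26 weeks.

26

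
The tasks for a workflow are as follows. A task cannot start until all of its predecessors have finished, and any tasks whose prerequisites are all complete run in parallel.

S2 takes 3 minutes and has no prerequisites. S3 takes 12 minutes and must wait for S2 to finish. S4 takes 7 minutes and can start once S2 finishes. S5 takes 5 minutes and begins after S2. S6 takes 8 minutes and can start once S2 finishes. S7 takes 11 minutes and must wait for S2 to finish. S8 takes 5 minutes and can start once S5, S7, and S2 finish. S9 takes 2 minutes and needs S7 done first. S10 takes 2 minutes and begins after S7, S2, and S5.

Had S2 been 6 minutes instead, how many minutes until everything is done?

Critical path before the change: S2→S7→S8 = 3+11+5 = 19 giving 19 minutes.
S2 lies on that path, so at 6 minutes the path becomes 22 minutes.
That remains the longest chain; total 22 minutes.

22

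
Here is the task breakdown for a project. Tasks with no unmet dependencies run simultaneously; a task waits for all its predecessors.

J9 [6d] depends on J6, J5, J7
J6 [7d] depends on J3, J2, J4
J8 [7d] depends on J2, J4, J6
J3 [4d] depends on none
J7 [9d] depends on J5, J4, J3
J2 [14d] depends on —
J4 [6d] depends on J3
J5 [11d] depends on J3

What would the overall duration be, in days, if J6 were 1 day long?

Baseline: J3→J5→J7→J9 = 4+11+9+6 = 30 → 30 days.
J6 is off the critical path — its longest chain is 28 days, giving 2 of slack.
That remains the longest chain; total 30 days.

30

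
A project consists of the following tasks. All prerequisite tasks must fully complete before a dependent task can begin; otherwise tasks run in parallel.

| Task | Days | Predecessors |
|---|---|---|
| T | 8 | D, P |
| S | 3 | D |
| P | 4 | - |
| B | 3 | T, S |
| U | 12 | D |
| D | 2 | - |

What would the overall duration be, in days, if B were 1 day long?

14

Critical path before the change: P→T→B = 4+8+3 = 15 giving 15 days.
Since B is critical, the -2 change carries straight to that chain (now 13 days).
The binding chain switches to D→U = 2+12 = 14; finish 14 days.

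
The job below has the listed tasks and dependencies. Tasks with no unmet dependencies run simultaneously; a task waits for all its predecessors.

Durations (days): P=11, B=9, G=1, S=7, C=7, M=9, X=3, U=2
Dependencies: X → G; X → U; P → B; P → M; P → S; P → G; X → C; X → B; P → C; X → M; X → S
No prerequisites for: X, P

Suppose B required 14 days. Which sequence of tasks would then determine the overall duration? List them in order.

The binding path is P→B = 11+9 = 20; finish at 20 days.
B lies on that path, so at 14 days the path becomes 25 days.
The critical path is still P→B; finish is now 25 days.

P, B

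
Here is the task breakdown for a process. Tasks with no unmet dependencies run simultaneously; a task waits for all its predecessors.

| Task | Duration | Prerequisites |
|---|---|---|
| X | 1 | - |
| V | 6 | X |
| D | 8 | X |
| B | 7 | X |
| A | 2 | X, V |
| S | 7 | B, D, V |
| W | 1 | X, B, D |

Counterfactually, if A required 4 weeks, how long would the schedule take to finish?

The binding path is X→D→S = 1+8+7 = 16; finish at 16 weeks.
A is off the critical path — its longest chain is 9 weeks, giving 7 of slack.
No other chain overtakes it, so the finish is 16 weeks.

16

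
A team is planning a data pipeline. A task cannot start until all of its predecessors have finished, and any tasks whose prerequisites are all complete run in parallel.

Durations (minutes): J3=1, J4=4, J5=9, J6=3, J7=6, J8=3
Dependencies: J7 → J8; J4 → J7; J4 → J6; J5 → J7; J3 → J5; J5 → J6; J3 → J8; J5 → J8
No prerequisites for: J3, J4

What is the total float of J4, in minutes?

The longest chain is J3→J5→J7→J8 = 1+9+6+3 = 19; overall finish 19 minutes.
The longest chain containing J4 totals 13 minutes.
Float = 19 − 13 = 6.

6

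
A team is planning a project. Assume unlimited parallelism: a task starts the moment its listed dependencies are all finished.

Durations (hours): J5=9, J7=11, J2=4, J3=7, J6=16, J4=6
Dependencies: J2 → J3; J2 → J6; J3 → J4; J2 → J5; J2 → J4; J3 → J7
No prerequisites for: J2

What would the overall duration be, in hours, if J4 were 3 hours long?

22

Critical path before the change: J2→J3→J7 = 4+7+11 = 22 giving 22 hours.
J4 has 5 hours of float (longest path through it is 17).
No other chain overtakes it, so the finish is 22 hours.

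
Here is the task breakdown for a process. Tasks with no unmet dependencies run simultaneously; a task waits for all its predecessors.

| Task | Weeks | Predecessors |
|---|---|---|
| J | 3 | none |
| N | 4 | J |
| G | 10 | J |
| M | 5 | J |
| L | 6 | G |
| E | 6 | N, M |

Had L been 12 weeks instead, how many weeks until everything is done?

Baseline: J→G→L = 3+10+6 = 19 → 19 weeks.
L lies on that path, so at 12 weeks the path becomes 25 weeks.
That remains the longest chain; total 25 weeks.

25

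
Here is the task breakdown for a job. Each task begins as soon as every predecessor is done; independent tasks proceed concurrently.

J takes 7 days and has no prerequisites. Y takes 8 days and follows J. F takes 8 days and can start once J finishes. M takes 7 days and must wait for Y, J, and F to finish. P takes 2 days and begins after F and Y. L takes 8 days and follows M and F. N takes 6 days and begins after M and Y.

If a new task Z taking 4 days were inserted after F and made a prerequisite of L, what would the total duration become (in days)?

30

Originally the plan takes 30 days.
With Z inserted, L now waits for max(M, F, Z).
New critical path: J→Y→M→L = 7+8+7+8 = 30 ⇒ 30 days.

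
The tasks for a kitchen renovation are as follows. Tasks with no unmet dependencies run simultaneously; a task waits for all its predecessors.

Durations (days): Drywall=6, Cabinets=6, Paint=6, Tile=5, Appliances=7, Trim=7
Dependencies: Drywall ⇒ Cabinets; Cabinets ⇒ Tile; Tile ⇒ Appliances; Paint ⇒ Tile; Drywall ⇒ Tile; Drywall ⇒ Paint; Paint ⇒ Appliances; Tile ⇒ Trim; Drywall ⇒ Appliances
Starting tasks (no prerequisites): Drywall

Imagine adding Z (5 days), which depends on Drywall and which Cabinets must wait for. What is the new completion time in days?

Originally the schedule takes 24 days.
With Z inserted, Cabinets now waits for max(Drywall, Z).
New critical path: Drywall→Z→Cabinets→Tile→Appliances = 6+5+6+5+7 = 29 ⇒ 29 days.

29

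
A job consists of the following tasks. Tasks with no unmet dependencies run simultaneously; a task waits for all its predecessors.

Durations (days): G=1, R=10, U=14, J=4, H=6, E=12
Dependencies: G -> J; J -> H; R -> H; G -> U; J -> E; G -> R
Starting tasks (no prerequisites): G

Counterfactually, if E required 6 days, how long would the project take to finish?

Baseline: G→J→E = 1+4+12 = 17 → 17 days.
E lies on that path, so at 6 days the path becomes 11 days.
The binding chain switches to G→R→H = 1+10+6 = 17; finish 17 days.

17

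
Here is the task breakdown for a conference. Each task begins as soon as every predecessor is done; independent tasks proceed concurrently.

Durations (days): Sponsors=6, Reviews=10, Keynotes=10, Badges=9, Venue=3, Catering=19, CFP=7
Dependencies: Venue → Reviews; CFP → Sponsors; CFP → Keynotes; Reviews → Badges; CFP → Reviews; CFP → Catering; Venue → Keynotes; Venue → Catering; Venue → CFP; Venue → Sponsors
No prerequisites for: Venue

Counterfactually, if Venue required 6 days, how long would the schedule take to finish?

32

Critical path before the change: Venue→CFP→Reviews→Badges = 3+7+10+9 = 29 giving 29 days.
Venue lies on that path, so at 6 days the path becomes 32 days.
The critical path is still Venue→CFP→Reviews→Badges; finish is now 32 days.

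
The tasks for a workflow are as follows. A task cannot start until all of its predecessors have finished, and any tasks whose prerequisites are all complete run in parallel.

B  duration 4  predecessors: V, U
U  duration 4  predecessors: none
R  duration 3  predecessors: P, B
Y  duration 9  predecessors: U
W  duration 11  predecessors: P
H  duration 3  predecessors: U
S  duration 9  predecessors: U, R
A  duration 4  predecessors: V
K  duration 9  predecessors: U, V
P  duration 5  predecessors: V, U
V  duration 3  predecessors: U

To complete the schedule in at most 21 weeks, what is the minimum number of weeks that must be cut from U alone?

Current finish: 24 weeks; target: 21.
U is on every critical path, so each week cut from U cuts the finish by one (this holds down to a finish of 21).
Need 24 − 21 = 3 weeks off U → U becomes 1 week, finish becomes 21.

3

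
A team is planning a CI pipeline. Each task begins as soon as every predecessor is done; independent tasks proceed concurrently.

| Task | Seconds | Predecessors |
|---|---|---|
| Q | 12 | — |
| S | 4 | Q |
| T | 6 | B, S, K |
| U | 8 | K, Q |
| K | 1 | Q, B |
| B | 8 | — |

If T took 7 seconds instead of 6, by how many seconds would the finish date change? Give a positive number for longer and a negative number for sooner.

Critical path before the change: Q→S→T = 12+4+6 = 22 giving 22 seconds.
Since T is critical, the +1 change carries straight to that chain (now 23 seconds).
No other chain overtakes it, so the finish is 23 seconds.
Change in finish: 23 − 22 = +1 seconds.

1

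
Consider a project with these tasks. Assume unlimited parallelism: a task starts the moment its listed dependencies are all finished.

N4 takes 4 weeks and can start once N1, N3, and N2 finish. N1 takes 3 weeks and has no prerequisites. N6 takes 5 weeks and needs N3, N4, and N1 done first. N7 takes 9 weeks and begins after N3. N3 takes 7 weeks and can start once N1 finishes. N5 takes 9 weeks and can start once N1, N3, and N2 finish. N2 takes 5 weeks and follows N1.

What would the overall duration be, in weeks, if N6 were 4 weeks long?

19

Actual critical path: N1→N3→N4→N6 = 3+7+4+5 = 19 ⇒ 19 weeks.
N6 is on the critical path; changing it to 4 makes that path 18 weeks.
Now N1→N3→N5 = 3+7+9 = 19 is longest, so the finish becomes 19 weeks.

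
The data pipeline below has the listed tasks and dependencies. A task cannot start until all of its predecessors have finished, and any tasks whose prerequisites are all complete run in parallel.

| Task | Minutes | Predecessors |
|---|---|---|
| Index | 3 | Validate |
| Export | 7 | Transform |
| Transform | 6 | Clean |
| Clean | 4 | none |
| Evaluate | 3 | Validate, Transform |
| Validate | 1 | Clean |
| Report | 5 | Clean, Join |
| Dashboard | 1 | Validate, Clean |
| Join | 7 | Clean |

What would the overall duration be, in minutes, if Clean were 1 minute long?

As given, the longest chain is Clean→Transform→Export = 4+6+7 = 17, so the finish is 17 minutes.
Clean lies on that path, so at 1 minute the path becomes 14 minutes.
That remains the longest chain; total 14 minutes.

14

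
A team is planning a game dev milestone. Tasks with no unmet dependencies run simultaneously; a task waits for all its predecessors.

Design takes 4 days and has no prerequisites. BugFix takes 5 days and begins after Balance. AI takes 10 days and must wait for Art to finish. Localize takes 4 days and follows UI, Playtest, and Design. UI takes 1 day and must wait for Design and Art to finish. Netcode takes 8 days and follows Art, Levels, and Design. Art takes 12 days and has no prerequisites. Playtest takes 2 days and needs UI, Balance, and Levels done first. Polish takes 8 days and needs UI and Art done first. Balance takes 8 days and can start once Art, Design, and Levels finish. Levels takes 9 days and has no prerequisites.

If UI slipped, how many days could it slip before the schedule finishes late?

5

Art→Balance→Playtest→Localize = 12+8+2+4 = 26 sets the makespan at 26 days.
UI finishes as early as 13 and must finish by 18.
So UI can slip 18 − 13 = 5 days.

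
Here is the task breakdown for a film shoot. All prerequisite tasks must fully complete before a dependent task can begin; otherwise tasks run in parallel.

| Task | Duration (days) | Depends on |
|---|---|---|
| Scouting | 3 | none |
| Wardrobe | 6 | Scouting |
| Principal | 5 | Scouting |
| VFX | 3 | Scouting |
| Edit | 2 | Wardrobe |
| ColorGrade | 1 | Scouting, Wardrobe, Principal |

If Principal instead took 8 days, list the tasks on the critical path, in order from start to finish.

Scouting, Principal, ColorGrade

Critical path before the change: Scouting→Wardrobe→Edit = 3+6+2 = 11 giving 11 days.
Principal is off the critical path — its longest chain is 9 days, giving 2 of slack.
The binding chain switches to Scouting→Principal→ColorGrade = 3+8+1 = 12; finish 12 days.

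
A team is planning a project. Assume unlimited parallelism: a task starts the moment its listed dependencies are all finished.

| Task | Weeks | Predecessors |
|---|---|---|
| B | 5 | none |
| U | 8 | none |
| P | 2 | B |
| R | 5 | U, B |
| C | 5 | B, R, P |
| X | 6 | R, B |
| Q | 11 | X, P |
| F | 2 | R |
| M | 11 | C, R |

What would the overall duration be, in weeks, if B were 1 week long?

Actual critical path: U→R→X→Q = 8+5+6+11 = 30 ⇒ 30 weeks.
The longest path through B is only 27 weeks, so B has float 3.
The critical path is still U→R→X→Q; finish is now 30 weeks.

30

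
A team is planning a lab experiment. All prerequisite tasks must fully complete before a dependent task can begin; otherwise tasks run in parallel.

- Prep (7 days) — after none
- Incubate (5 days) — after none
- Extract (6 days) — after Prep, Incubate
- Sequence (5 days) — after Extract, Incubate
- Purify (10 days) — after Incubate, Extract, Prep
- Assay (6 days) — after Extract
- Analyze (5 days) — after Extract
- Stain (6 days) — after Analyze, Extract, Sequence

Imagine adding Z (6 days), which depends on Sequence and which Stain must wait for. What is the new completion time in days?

30

Originally the lab experiment takes 24 days.
With Z inserted, Stain now waits for max(Analyze, Extract, Sequence, Z).
New critical path: Prep→Extract→Sequence→Z→Stain = 7+6+5+6+6 = 30 ⇒ 30 days.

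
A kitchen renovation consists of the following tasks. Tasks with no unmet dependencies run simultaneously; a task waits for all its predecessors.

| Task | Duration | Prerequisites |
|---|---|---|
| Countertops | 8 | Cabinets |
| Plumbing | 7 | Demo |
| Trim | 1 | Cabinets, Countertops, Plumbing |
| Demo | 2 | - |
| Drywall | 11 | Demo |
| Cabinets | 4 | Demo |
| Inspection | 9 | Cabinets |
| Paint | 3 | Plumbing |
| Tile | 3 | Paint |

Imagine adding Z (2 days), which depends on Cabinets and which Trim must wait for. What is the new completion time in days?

Originally the kitchen renovation takes 15 days.
With Z inserted, Trim now waits for max(Cabinets, Countertops, Plumbing, Z).
New critical path: Demo→Plumbing→Paint→Tile = 2+7+3+3 = 15 ⇒ 15 days.

15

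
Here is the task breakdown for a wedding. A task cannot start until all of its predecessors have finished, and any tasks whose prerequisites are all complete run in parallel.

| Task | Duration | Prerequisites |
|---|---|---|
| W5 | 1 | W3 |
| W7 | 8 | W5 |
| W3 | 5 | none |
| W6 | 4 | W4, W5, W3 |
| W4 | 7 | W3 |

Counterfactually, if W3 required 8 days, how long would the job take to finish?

19

Critical path before the change: W3→W4→W6 = 5+7+4 = 16 giving 16 days.
Since W3 is critical, the +3 change carries straight to that chain (now 19 days).
That remains the longest chain; total 19 days.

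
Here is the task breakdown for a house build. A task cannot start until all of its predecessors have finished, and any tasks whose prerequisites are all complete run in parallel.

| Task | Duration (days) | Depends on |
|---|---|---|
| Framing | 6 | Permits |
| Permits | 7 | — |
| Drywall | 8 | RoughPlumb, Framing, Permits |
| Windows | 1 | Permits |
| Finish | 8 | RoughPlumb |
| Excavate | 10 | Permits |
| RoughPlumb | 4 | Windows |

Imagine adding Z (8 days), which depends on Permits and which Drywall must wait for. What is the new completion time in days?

23

Originally the project takes 21 days.
With Z inserted, Drywall now waits for max(RoughPlumb, Framing, Permits, Z).
New critical path: Permits→Z→Drywall = 7+8+8 = 23 ⇒ 23 days.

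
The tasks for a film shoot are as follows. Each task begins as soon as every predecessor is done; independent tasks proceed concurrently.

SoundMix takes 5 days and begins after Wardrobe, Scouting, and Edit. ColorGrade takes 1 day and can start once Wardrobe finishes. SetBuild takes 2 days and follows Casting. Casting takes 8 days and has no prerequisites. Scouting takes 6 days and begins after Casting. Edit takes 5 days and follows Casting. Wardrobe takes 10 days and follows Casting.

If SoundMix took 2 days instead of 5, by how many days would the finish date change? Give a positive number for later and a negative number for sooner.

-3

Actual critical path: Casting→Wardrobe→SoundMix = 8+10+5 = 23 ⇒ 23 days.
SoundMix lies on that path, so at 2 days the path becomes 20 days.
That remains the longest chain; total 20 days.
Change in finish: 20 − 23 = -3 days.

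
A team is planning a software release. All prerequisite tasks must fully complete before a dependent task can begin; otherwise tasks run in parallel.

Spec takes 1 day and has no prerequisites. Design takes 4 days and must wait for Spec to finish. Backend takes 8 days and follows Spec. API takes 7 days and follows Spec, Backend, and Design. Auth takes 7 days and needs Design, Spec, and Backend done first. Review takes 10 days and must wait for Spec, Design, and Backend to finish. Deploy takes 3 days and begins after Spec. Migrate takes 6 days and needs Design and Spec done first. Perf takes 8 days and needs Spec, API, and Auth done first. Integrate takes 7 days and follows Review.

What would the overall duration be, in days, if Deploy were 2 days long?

26

The binding path is Spec→Backend→Review→Integrate = 1+8+10+7 = 26; finish at 26 days.
Deploy is off the critical path — its longest chain is 4 days, giving 22 of slack.
That remains the longest chain; total 26 days.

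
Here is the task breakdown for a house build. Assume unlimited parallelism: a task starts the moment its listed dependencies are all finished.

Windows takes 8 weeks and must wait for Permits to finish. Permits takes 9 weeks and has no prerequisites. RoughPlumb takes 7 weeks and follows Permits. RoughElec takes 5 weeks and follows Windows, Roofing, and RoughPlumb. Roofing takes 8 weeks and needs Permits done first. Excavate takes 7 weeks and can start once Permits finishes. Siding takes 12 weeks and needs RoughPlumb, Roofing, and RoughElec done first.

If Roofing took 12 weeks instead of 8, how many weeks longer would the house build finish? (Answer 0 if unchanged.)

As given, the longest chain is Permits→Roofing→RoughElec→Siding = 9+8+5+12 = 34, so the finish is 34 weeks.
Since Roofing is critical, the +4 change carries straight to that chain (now 38 weeks).
That remains the longest chain; total 38 weeks.
Change in finish: 38 − 34 = +4 weeks.

4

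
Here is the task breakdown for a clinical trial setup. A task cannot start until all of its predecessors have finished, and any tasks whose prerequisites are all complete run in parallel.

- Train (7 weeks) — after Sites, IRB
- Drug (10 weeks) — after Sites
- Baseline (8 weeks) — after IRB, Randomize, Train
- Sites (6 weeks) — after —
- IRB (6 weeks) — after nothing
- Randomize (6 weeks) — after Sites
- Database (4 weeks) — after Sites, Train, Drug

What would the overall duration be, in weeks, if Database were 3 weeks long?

21

Baseline: IRB→Train→Baseline = 6+7+8 = 21 → 21 weeks.
Database is off the critical path — its longest chain is 20 weeks, giving 1 of slack.
The critical path is still IRB→Train→Baseline; finish is now 21 weeks.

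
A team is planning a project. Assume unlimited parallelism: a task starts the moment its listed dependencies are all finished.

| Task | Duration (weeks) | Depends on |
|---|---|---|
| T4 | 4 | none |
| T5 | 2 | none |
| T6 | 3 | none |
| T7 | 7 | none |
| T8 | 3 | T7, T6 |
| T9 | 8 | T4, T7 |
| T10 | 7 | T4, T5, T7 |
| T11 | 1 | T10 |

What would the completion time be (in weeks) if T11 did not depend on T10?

15

With the dependency in place, T7→T9 = 7+8 = 15 sets the finish at 15 weeks.
Without T10→T11, T11's earliest start moves from 14 to 0.
New critical path: T7→T9 = 7+8 = 15 ⇒ 15 weeks.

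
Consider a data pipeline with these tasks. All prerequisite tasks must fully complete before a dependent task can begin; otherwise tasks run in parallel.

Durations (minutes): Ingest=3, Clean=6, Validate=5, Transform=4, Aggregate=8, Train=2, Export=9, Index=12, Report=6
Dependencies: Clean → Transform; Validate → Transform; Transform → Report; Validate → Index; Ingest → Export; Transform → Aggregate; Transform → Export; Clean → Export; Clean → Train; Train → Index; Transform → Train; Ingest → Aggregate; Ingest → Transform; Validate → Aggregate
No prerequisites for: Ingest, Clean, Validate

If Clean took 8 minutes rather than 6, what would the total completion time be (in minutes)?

Baseline: Clean→Transform→Train→Index = 6+4+2+12 = 24 → 24 minutes.
Clean lies on that path, so at 8 minutes the path becomes 26 minutes.
The critical path is still Clean→Transform→Train→Index; finish is now 26 minutes.

26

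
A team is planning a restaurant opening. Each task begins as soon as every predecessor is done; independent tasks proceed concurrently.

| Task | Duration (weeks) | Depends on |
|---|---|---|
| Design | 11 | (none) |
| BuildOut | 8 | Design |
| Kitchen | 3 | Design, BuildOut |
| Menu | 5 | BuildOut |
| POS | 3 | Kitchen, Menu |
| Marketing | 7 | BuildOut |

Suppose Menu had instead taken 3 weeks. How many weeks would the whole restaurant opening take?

The binding path is Design→BuildOut→Menu→POS = 11+8+5+3 = 27; finish at 27 weeks.
Since Menu is critical, the -2 change carries straight to that chain (now 25 weeks).
New critical path: Design→BuildOut→Marketing = 11+8+7 = 26 ⇒ 26 weeks.

26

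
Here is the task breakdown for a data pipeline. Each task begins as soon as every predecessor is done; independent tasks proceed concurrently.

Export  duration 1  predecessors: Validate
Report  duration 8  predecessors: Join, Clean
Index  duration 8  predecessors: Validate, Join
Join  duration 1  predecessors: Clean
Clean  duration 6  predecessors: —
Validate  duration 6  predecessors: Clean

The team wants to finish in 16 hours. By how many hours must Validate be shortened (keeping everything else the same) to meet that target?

Current finish: 20 hours; target: 16.
Validate is on every critical path, so each hour cut from Validate cuts the finish by one (this holds down to a finish of 15).
Need 20 − 16 = 4 hours off Validate → Validate becomes 2 hours, finish becomes 16.

4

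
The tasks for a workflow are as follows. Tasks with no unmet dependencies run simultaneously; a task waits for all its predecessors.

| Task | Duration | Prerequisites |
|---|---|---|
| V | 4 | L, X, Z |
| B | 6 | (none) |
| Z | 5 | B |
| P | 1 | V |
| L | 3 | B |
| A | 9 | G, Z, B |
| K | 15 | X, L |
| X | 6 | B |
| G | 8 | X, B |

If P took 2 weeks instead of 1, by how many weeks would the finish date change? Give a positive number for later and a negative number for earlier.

The binding path is B→X→G→A = 6+6+8+9 = 29; finish at 29 weeks.
The longest path through P is only 17 weeks, so P has float 12.
That remains the longest chain; total 29 weeks.
Change in finish: 29 − 29 = +0 weeks.

0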